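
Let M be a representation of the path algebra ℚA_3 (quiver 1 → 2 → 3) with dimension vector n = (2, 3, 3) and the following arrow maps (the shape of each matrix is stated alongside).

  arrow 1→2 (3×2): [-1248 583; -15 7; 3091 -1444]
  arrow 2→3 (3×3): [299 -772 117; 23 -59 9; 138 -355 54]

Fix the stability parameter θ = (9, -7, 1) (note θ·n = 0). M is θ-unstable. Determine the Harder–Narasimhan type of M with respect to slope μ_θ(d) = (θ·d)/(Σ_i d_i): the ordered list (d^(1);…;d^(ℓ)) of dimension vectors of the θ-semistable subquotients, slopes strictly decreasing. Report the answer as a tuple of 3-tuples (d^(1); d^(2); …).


Via rank(M_{q-1}∘⋯∘M_p): M ≅ I[1,2], I[1,3], I[2,3], I[3,3].
μ_θ-semistable layers: μ^(1)=1; μ^(2)=-7

((2, 2, 3); (0, 1, 0))


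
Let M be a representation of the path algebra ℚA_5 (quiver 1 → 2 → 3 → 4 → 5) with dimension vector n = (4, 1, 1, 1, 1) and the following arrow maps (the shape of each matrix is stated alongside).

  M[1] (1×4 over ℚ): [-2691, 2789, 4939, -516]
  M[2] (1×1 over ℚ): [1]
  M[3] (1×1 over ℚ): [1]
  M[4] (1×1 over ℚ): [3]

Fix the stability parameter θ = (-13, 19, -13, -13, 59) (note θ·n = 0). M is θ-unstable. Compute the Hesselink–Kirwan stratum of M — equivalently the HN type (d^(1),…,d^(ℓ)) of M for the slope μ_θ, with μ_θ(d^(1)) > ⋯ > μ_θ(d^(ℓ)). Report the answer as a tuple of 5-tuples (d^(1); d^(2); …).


Via rank(M_{q-1}∘⋯∘M_p): M ≅ I[1,1]^3, I[1,5].
μ_θ-semistable layers: μ^(1)=59; μ^(2)=-7/3; μ^(3)=-13

((0, 0, 0, 0, 1); (0, 1, 1, 1, 0); (4, 0, 0, 0, 0))


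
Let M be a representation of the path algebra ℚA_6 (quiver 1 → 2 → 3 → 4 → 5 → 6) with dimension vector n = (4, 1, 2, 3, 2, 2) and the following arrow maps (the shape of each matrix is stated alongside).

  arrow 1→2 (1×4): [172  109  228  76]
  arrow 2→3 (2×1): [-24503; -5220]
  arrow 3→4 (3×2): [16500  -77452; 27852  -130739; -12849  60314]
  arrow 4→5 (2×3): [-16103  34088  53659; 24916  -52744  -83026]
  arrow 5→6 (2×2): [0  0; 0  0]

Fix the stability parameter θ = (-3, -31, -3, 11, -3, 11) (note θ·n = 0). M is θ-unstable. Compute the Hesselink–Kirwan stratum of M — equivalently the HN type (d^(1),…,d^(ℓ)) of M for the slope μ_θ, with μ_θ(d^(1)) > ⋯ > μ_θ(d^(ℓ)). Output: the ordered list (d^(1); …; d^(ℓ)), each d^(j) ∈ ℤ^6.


Via rank(M_{q-1}∘⋯∘M_p): M ≅ I[1,1]^3, I[1,5], I[3,4], I[4,5], I[6,6]^2.
μ_θ-semistable layers: μ^(1)=11; μ^(2)=4; μ^(3)=-3; μ^(4)=-17

((0, 0, 0, 1, 0, 2); (0, 0, 0, 2, 2, 0); (3, 0, 2, 0, 0, 0); (1, 1, 0, 0, 0, 0))


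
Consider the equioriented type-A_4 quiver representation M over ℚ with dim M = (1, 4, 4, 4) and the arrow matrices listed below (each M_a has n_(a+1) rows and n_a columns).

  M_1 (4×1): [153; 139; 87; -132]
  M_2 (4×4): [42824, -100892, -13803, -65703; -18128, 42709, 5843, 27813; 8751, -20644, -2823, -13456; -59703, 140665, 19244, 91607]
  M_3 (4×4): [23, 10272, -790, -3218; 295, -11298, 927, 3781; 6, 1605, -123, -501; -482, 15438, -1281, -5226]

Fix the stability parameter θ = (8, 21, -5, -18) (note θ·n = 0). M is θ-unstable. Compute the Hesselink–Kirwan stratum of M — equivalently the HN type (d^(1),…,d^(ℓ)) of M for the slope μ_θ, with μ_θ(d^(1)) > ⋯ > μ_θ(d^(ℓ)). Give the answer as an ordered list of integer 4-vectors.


Via rank(M_{q-1}∘⋯∘M_p): M ≅ I[1,4], I[2,2], I[2,4]^2, I[3,4].
μ_θ-semistable layers: μ^(1)=21; μ^(2)=3/2; μ^(3)=-2/3; μ^(4)=-23/2

((0, 1, 0, 0); (1, 1, 1, 1); (0, 2, 2, 2); (0, 0, 1, 1))


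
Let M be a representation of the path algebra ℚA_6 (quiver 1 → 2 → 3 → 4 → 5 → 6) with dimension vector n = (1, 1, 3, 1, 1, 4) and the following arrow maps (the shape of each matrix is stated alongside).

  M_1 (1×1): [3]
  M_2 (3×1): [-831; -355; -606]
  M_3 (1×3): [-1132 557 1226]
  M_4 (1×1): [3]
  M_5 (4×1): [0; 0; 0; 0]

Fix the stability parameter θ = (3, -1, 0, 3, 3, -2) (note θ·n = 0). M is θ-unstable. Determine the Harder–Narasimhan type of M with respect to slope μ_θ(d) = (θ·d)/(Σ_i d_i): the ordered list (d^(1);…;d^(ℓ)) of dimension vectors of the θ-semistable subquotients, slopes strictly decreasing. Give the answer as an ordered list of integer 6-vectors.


Barcode: M ≅ I[1,5], I[3,3]^2, I[6,6]^4. HN layers by μ_θ (4 steps, strictly decreasing):
  μ^(1)=3; μ^(2)=2/3; μ^(3)=0; μ^(4)=-2

((0, 0, 0, 1, 1, 0); (1, 1, 1, 0, 0, 0); (0, 0, 2, 0, 0, 0); (0, 0, 0, 0, 0, 4))


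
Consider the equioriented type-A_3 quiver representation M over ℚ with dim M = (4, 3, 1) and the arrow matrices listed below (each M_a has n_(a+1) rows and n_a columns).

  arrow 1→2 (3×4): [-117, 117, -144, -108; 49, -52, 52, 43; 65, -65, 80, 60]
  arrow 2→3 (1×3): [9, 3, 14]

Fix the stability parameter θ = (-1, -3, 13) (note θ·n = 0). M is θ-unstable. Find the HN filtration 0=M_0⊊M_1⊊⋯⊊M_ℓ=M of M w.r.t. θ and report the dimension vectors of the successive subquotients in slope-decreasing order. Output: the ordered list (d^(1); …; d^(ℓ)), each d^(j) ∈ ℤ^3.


Interval decomposition of M: I[1,1]^2, I[1,2], I[1,3], I[2,2].
HN type (ℓ=4): μ^(1)=13; μ^(2)=-1; μ^(3)=-2; μ^(4)=-3

((0, 0, 1); (2, 0, 0); (2, 2, 0); (0, 1, 0))


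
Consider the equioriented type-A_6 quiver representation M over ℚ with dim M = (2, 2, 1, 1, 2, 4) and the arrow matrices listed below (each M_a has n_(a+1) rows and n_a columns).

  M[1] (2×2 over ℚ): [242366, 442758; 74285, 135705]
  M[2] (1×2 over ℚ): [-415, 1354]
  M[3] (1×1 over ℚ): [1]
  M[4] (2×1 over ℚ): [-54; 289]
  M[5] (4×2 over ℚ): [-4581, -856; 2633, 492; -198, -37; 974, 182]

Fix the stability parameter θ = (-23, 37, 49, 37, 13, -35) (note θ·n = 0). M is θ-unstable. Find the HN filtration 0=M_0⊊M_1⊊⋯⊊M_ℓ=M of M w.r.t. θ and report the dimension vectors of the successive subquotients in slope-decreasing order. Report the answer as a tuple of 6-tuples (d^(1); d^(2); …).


Via rank(M_{q-1}∘⋯∘M_p): M ≅ I[1,1], I[1,2], I[2,6], I[5,6], I[6,6]^2.
μ_θ-semistable layers: μ^(1)=37; μ^(2)=101/5; μ^(3)=-11; μ^(4)=-23; μ^(5)=-35

((0, 1, 0, 0, 0, 0); (0, 1, 1, 1, 1, 1); (0, 0, 0, 0, 1, 1); (2, 0, 0, 0, 0, 0); (0, 0, 0, 0, 0, 2))


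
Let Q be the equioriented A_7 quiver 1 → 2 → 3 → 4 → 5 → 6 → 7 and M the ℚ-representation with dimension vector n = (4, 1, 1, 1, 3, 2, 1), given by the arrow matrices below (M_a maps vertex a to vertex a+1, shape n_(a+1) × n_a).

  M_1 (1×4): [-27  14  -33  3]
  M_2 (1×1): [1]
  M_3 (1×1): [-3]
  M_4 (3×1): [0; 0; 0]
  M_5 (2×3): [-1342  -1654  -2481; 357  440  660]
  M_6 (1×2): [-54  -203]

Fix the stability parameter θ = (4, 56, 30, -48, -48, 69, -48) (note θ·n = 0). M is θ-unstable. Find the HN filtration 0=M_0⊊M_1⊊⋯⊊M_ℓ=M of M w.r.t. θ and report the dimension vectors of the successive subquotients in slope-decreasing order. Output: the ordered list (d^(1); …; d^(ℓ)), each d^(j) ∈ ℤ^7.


Via rank(M_{q-1}∘⋯∘M_p): M ≅ I[1,1]^3, I[1,4], I[5,5], I[5,6], I[5,7].
μ_θ-semistable layers: μ^(1)=69; μ^(2)=38/3; μ^(3)=21/2; μ^(4)=4; μ^(5)=-48

((0, 0, 0, 0, 0, 1, 0); (0, 1, 1, 1, 0, 0, 0); (0, 0, 0, 0, 0, 1, 1); (4, 0, 0, 0, 0, 0, 0); (0, 0, 0, 0, 3, 0, 0))


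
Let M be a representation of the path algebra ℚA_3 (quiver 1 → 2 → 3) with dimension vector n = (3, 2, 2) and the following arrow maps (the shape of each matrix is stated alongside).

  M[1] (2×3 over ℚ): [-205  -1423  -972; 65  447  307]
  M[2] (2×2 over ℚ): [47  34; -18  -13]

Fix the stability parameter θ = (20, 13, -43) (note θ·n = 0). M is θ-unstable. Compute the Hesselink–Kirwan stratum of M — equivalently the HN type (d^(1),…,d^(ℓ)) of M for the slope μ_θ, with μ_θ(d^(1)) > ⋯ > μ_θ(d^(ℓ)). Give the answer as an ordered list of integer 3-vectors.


Via rank(M_{q-1}∘⋯∘M_p): M ≅ I[1,1], I[1,3]^2.
μ_θ-semistable layers: μ^(1)=20; μ^(2)=-10/3

((1, 0, 0); (2, 2, 2))


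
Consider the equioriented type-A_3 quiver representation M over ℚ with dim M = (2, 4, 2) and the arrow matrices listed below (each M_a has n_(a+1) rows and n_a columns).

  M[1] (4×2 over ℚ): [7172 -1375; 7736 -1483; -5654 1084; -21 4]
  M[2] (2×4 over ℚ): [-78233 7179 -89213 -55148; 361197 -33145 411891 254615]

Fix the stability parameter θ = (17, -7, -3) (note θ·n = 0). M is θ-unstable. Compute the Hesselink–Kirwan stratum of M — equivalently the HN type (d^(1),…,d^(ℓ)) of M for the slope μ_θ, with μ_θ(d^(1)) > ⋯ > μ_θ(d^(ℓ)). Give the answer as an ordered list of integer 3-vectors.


Barcode: M ≅ I[1,3]^2, I[2,2]^2. HN layers by μ_θ (2 steps, strictly decreasing):
  μ^(1)=7/3; μ^(2)=-7

((2, 2, 2); (0, 2, 0))


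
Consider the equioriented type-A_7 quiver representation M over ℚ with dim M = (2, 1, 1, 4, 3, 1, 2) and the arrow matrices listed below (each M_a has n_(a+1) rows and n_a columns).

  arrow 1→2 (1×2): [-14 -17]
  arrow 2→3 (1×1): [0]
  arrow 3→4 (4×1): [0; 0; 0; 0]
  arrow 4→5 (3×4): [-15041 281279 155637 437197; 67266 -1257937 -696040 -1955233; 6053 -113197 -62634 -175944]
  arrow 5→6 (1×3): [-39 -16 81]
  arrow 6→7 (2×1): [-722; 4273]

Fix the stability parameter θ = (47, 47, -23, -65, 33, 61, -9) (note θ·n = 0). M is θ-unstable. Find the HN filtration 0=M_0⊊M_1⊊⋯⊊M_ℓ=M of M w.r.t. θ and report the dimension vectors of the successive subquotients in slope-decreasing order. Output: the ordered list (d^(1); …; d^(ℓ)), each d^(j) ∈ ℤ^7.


Barcode: M ≅ I[1,1], I[1,2], I[3,3], I[4,4], I[4,5]^2, I[4,7], I[7,7]. HN layers by μ_θ (6 steps, strictly decreasing):
  μ^(1)=47; μ^(2)=33; μ^(3)=85/3; μ^(4)=-9; μ^(5)=-23; μ^(6)=-65

((2, 1, 0, 0, 0, 0, 0); (0, 0, 0, 0, 2, 0, 0); (0, 0, 0, 0, 1, 1, 1); (0, 0, 0, 0, 0, 0, 1); (0, 0, 1, 0, 0, 0, 0); (0, 0, 0, 4, 0, 0, 0))


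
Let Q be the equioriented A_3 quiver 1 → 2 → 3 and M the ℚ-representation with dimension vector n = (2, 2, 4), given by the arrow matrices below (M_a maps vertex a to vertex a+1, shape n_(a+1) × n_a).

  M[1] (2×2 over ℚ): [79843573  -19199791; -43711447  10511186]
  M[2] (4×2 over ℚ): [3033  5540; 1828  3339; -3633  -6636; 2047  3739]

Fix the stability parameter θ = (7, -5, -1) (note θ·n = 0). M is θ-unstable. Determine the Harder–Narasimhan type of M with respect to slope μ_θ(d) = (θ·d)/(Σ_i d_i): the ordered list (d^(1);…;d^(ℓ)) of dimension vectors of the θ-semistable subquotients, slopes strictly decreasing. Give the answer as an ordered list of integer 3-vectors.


Interval decomposition of M: I[1,3]^2, I[3,3]^2.
HN type (ℓ=2): μ^(1)=1/3; μ^(2)=-1

((2, 2, 2); (0, 0, 2))


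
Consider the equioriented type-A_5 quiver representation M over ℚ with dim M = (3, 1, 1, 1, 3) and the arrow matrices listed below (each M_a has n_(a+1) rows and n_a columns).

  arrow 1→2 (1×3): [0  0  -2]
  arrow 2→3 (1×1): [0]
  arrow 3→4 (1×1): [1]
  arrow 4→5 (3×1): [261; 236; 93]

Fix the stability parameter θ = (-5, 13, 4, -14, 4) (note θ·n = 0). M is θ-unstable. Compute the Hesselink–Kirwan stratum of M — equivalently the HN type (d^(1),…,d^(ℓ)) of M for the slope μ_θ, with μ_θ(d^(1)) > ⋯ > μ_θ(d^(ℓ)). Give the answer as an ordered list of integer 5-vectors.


Via rank(M_{q-1}∘⋯∘M_p): M ≅ I[1,1]^2, I[1,2], I[3,5], I[5,5]^2.
μ_θ-semistable layers: μ^(1)=13; μ^(2)=4; μ^(3)=-5

((0, 1, 0, 0, 0); (0, 0, 0, 0, 3); (3, 0, 1, 1, 0))


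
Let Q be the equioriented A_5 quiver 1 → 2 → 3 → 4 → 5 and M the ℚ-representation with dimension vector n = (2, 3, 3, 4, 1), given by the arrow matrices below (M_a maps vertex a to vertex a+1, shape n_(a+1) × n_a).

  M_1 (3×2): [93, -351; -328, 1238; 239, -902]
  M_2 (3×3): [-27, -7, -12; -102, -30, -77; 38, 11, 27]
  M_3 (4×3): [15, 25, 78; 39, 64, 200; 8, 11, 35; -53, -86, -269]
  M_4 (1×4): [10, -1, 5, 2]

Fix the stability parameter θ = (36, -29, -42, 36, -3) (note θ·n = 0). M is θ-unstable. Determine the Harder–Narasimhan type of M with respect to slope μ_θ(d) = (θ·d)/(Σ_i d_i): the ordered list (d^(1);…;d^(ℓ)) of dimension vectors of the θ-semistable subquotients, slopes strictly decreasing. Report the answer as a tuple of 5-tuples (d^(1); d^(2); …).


Barcode: M ≅ I[1,4], I[1,5], I[2,4], I[4,4]. HN layers by μ_θ (4 steps, strictly decreasing):
  μ^(1)=36; μ^(2)=33/2; μ^(3)=-35/3; μ^(4)=-71/2

((0, 0, 0, 3, 0); (0, 0, 0, 1, 1); (2, 2, 2, 0, 0); (0, 1, 1, 0, 0))


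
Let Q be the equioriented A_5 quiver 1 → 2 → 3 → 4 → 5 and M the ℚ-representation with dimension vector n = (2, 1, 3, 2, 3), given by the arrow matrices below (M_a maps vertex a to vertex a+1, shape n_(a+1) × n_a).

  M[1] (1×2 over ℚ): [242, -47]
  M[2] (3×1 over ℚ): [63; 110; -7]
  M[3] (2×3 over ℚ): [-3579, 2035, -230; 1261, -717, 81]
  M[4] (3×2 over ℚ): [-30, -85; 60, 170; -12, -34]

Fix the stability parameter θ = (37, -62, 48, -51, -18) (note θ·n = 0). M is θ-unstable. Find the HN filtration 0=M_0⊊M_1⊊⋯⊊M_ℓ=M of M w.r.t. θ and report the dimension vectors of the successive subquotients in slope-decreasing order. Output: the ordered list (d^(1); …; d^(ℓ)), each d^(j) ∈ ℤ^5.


Barcode: M ≅ I[1,1], I[1,4], I[3,3], I[3,5], I[5,5]^2. HN layers by μ_θ (6 steps, strictly decreasing):
  μ^(1)=48; μ^(2)=37; μ^(3)=-3/2; μ^(4)=-7; μ^(5)=-25/2; μ^(6)=-18

((0, 0, 1, 0, 0); (1, 0, 0, 0, 0); (0, 0, 1, 1, 0); (0, 0, 1, 1, 1); (1, 1, 0, 0, 0); (0, 0, 0, 0, 2))


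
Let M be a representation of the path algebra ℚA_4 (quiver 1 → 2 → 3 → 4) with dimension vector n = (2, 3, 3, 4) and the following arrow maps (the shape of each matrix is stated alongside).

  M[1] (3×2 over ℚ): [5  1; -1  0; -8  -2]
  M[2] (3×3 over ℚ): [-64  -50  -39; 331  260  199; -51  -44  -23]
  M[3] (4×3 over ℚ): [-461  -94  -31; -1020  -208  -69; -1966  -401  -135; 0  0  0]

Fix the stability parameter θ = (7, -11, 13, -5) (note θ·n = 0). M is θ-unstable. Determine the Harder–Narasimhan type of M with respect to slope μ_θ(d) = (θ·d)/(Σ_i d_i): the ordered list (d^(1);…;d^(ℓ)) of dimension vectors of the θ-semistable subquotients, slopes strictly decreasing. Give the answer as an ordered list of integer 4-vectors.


Interval decomposition of M: I[1,4]^2, I[2,4], I[4,4].
HN type (ℓ=4): μ^(1)=4; μ^(2)=-2; μ^(3)=-5; μ^(4)=-11

((0, 0, 3, 3); (2, 2, 0, 0); (0, 0, 0, 1); (0, 1, 0, 0))


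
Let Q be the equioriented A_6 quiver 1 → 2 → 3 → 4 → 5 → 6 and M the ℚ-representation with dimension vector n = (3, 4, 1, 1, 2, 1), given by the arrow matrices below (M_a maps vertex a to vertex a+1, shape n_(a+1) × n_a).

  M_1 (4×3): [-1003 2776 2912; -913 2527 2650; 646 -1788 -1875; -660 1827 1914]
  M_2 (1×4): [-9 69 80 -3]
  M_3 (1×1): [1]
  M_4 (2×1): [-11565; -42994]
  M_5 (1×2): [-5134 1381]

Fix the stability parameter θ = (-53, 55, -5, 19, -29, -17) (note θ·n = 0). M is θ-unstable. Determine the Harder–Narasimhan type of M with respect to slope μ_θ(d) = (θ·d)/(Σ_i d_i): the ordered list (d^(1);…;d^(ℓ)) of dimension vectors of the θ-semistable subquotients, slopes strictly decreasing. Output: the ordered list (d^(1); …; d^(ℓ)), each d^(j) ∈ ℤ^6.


Interval decomposition of M: I[1,2]^2, I[1,6], I[2,2], I[5,5].
HN type (ℓ=4): μ^(1)=55; μ^(2)=23/5; μ^(3)=-29; μ^(4)=-53

((0, 3, 0, 0, 0, 0); (0, 1, 1, 1, 1, 1); (0, 0, 0, 0, 1, 0); (3, 0, 0, 0, 0, 0))


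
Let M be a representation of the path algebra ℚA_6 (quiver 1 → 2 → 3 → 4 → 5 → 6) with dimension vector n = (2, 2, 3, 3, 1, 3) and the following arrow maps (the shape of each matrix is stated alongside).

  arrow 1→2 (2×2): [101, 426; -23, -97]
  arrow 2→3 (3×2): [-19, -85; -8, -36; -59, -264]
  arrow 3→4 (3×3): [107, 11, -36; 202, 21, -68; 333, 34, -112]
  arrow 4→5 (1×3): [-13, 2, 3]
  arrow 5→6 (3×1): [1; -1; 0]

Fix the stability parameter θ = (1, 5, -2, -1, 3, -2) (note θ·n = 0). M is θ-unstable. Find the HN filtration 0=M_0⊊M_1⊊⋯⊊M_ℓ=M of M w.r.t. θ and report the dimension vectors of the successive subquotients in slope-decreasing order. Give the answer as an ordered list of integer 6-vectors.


Via rank(M_{q-1}∘⋯∘M_p): M ≅ I[1,3], I[1,4], I[3,6], I[4,4], I[6,6]^2.
μ_θ-semistable layers: μ^(1)=3/2; μ^(2)=1; μ^(3)=3/4; μ^(4)=1/2; μ^(5)=-1; μ^(6)=-2

((0, 1, 1, 0, 0, 0); (1, 0, 0, 0, 0, 0); (1, 1, 1, 1, 0, 0); (0, 0, 0, 0, 1, 1); (0, 0, 0, 2, 0, 0); (0, 0, 1, 0, 0, 2))


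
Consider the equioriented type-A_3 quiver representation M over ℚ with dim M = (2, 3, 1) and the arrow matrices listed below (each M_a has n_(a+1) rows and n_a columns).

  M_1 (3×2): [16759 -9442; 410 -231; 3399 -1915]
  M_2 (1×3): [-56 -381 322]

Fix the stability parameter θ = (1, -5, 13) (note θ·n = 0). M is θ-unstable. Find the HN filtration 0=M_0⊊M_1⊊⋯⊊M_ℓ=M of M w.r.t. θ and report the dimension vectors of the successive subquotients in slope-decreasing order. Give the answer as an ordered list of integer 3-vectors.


Via rank(M_{q-1}∘⋯∘M_p): M ≅ I[1,2], I[1,3], I[2,2].
μ_θ-semistable layers: μ^(1)=13; μ^(2)=-2; μ^(3)=-5

((0, 0, 1); (2, 2, 0); (0, 1, 0))


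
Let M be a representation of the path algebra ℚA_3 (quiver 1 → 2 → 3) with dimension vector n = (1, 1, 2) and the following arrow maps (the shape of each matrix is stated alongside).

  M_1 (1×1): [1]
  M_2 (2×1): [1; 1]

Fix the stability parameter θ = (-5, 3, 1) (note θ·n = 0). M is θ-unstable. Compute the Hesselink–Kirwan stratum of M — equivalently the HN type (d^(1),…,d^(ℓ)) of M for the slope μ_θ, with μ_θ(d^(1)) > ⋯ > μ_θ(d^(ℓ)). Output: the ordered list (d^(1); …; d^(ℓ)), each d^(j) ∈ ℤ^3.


Via rank(M_{q-1}∘⋯∘M_p): M ≅ I[1,3], I[3,3].
μ_θ-semistable layers: μ^(1)=2; μ^(2)=1; μ^(3)=-5

((0, 1, 1); (0, 0, 1); (1, 0, 0))


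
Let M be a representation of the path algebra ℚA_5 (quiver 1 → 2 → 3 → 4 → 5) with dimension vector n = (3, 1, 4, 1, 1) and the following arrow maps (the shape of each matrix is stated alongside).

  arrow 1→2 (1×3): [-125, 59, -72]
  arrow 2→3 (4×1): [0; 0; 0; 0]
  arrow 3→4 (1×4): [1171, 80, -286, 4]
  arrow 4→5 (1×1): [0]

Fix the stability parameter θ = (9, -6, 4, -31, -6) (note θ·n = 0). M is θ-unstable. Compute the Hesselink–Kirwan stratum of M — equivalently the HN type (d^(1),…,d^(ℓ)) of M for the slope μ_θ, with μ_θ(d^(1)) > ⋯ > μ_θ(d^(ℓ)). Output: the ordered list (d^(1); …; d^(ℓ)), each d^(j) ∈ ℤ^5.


Interval decomposition of M: I[1,1]^2, I[1,2], I[3,3]^3, I[3,4], I[5,5].
HN type (ℓ=5): μ^(1)=9; μ^(2)=4; μ^(3)=3/2; μ^(4)=-6; μ^(5)=-27/2

((2, 0, 0, 0, 0); (0, 0, 3, 0, 0); (1, 1, 0, 0, 0); (0, 0, 0, 0, 1); (0, 0, 1, 1, 0))


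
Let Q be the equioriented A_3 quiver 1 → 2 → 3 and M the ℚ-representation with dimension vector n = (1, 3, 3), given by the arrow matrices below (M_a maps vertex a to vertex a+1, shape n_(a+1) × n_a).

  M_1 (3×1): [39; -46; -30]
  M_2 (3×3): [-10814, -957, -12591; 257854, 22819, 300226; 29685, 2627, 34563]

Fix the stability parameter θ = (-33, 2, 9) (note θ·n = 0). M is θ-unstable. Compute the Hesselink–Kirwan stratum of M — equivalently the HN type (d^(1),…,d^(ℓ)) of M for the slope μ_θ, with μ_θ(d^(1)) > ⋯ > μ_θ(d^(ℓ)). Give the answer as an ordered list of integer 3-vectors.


Interval decomposition of M: I[1,3], I[2,3]^2.
HN type (ℓ=3): μ^(1)=9; μ^(2)=2; μ^(3)=-33

((0, 0, 3); (0, 3, 0); (1, 0, 0))


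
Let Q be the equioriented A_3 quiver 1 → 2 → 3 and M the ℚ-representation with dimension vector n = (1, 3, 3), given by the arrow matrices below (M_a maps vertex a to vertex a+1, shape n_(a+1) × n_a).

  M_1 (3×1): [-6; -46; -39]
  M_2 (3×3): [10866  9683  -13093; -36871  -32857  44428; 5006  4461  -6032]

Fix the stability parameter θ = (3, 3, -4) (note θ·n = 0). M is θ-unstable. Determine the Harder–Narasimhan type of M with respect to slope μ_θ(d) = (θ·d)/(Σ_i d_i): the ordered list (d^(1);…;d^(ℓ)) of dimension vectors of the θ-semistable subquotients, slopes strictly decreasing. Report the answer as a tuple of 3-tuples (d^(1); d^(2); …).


Interval decomposition of M: I[1,3], I[2,3]^2.
HN type (ℓ=2): μ^(1)=2/3; μ^(2)=-1/2

((1, 1, 1); (0, 2, 2))


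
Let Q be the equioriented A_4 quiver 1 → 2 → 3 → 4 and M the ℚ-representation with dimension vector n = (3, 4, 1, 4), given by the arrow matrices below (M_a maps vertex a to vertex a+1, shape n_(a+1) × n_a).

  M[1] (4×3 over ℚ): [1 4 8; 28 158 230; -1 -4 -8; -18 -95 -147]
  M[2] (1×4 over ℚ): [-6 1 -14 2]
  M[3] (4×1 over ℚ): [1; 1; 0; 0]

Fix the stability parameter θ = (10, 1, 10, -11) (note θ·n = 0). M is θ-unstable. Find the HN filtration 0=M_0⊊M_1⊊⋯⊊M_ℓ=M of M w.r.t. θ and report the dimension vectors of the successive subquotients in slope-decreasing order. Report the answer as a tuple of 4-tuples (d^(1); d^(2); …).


Interval decomposition of M: I[1,1], I[1,2]^2, I[2,2], I[2,4], I[4,4]^3.
HN type (ℓ=5): μ^(1)=10; μ^(2)=11/2; μ^(3)=1; μ^(4)=0; μ^(5)=-11

((1, 0, 0, 0); (2, 2, 0, 0); (0, 1, 0, 0); (0, 1, 1, 1); (0, 0, 0, 3))


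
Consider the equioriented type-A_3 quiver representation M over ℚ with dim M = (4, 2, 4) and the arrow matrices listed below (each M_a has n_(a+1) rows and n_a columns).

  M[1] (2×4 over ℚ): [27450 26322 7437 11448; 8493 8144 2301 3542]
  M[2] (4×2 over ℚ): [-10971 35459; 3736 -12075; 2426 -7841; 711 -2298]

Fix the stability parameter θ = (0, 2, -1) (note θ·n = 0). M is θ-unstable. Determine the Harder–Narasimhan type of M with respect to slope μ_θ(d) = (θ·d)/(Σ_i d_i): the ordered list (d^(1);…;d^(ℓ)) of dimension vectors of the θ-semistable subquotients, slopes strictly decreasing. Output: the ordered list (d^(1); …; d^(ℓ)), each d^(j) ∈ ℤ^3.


Barcode: M ≅ I[1,1]^2, I[1,3]^2, I[3,3]^2. HN layers by μ_θ (3 steps, strictly decreasing):
  μ^(1)=1/2; μ^(2)=0; μ^(3)=-1

((0, 2, 2); (4, 0, 0); (0, 0, 2))


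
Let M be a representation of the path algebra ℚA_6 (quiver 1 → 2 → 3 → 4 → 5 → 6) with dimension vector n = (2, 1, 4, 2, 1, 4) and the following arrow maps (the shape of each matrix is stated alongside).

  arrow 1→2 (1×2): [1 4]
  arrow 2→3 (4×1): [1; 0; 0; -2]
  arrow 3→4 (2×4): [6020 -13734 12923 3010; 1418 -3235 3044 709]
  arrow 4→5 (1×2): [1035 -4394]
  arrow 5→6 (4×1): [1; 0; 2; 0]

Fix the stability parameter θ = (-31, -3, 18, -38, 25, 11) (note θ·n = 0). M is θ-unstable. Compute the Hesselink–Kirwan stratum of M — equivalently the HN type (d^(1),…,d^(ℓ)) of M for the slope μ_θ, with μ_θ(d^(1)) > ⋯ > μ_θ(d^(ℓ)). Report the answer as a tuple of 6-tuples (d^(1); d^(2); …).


Barcode: M ≅ I[1,1], I[1,3], I[3,3], I[3,4], I[3,6], I[6,6]^3. HN layers by μ_θ (5 steps, strictly decreasing):
  μ^(1)=18; μ^(2)=11; μ^(3)=-3; μ^(4)=-10; μ^(5)=-31

((0, 0, 2, 0, 1, 1); (0, 0, 0, 0, 0, 3); (0, 1, 0, 0, 0, 0); (0, 0, 2, 2, 0, 0); (2, 0, 0, 0, 0, 0))


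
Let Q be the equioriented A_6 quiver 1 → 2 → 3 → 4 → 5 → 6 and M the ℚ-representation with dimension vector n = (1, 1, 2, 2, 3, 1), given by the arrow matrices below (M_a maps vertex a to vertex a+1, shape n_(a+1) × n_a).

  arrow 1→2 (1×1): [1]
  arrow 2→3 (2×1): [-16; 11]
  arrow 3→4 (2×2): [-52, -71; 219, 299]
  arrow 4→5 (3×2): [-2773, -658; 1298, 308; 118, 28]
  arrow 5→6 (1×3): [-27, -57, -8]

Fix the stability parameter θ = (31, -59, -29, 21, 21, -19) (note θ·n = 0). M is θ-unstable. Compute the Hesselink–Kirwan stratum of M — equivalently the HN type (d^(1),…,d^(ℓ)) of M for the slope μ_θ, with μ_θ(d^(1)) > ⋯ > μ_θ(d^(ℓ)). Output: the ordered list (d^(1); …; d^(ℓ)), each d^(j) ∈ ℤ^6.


Via rank(M_{q-1}∘⋯∘M_p): M ≅ I[1,6], I[3,4], I[5,5]^2.
μ_θ-semistable layers: μ^(1)=21; μ^(2)=23/3; μ^(3)=-19; μ^(4)=-29

((0, 0, 0, 1, 2, 0); (0, 0, 0, 1, 1, 1); (1, 1, 1, 0, 0, 0); (0, 0, 1, 0, 0, 0))


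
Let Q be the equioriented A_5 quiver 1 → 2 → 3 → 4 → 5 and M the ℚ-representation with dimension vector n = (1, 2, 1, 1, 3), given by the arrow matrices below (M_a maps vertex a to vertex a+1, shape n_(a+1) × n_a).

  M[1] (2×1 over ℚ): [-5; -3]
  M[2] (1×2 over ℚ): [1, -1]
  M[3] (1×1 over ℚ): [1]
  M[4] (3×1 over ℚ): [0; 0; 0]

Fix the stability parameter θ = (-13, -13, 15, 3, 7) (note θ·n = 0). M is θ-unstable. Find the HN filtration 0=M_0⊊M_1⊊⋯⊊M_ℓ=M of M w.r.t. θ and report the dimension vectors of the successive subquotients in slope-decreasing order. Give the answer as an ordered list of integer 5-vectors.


Barcode: M ≅ I[1,4], I[2,2], I[5,5]^3. HN layers by μ_θ (3 steps, strictly decreasing):
  μ^(1)=9; μ^(2)=7; μ^(3)=-13

((0, 0, 1, 1, 0); (0, 0, 0, 0, 3); (1, 2, 0, 0, 0))


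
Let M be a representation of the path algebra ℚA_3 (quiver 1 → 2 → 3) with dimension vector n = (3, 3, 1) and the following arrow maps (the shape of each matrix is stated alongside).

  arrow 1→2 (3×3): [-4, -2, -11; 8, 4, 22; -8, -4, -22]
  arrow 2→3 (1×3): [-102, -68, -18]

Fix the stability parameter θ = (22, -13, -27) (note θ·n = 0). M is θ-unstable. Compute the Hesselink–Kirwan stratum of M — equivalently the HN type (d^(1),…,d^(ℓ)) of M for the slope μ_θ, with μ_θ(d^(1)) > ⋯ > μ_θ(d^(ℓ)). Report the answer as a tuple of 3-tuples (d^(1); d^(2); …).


Via rank(M_{q-1}∘⋯∘M_p): M ≅ I[1,1]^2, I[1,3], I[2,2]^2.
μ_θ-semistable layers: μ^(1)=22; μ^(2)=-6; μ^(3)=-13

((2, 0, 0); (1, 1, 1); (0, 2, 0))


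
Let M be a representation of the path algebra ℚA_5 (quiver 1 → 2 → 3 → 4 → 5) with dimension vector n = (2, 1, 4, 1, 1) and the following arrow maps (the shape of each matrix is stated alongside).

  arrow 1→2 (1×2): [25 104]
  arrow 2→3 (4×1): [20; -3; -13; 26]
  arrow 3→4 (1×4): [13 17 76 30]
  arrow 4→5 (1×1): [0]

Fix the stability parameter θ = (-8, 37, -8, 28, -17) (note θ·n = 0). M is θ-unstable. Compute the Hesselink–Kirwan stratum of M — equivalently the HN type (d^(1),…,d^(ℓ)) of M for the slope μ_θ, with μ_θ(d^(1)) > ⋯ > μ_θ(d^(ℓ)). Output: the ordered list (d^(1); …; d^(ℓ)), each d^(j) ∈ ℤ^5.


Interval decomposition of M: I[1,1], I[1,4], I[3,3]^3, I[5,5].
HN type (ℓ=4): μ^(1)=28; μ^(2)=29/2; μ^(3)=-8; μ^(4)=-17

((0, 0, 0, 1, 0); (0, 1, 1, 0, 0); (2, 0, 3, 0, 0); (0, 0, 0, 0, 1))


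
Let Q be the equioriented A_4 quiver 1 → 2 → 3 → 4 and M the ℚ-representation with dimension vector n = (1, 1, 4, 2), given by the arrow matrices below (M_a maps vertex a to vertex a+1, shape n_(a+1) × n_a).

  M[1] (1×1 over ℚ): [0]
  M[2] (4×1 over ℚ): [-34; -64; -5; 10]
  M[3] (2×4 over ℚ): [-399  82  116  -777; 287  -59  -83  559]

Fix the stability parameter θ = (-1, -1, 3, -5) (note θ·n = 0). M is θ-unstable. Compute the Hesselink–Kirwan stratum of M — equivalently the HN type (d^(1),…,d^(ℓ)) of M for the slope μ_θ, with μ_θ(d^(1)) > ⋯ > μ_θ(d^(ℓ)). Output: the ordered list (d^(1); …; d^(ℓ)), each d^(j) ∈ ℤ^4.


Barcode: M ≅ I[1,1], I[2,4], I[3,3]^2, I[3,4]. HN layers by μ_θ (2 steps, strictly decreasing):
  μ^(1)=3; μ^(2)=-1

((0, 0, 2, 0); (1, 1, 2, 2))


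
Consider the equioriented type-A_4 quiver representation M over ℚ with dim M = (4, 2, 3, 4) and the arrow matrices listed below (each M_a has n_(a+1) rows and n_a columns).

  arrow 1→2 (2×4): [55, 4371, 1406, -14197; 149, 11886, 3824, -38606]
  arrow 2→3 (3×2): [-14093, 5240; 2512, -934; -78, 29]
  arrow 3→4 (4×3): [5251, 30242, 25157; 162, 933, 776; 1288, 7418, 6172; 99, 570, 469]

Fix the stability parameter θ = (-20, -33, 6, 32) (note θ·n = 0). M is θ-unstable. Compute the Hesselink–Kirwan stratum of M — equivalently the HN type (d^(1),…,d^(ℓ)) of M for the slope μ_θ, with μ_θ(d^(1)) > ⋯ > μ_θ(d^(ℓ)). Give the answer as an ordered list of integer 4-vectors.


Via rank(M_{q-1}∘⋯∘M_p): M ≅ I[1,1]^2, I[1,3], I[1,4], I[3,4], I[4,4]^2.
μ_θ-semistable layers: μ^(1)=32; μ^(2)=6; μ^(3)=-20; μ^(4)=-53/2

((0, 0, 0, 4); (0, 0, 3, 0); (2, 0, 0, 0); (2, 2, 0, 0))


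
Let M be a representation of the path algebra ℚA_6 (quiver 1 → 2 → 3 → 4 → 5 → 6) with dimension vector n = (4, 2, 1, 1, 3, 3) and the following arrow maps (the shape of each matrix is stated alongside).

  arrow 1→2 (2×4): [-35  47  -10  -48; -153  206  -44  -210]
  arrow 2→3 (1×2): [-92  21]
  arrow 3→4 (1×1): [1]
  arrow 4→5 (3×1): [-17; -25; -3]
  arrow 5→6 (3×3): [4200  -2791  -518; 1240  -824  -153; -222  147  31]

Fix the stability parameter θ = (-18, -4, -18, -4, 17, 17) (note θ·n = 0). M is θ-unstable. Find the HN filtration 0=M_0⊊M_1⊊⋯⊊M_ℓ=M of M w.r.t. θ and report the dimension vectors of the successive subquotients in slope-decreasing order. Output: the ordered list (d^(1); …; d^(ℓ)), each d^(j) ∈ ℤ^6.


Via rank(M_{q-1}∘⋯∘M_p): M ≅ I[1,1]^2, I[1,2], I[1,6], I[5,6]^2.
μ_θ-semistable layers: μ^(1)=17; μ^(2)=-4; μ^(3)=-11; μ^(4)=-18

((0, 0, 0, 0, 3, 3); (0, 1, 0, 1, 0, 0); (0, 1, 1, 0, 0, 0); (4, 0, 0, 0, 0, 0))


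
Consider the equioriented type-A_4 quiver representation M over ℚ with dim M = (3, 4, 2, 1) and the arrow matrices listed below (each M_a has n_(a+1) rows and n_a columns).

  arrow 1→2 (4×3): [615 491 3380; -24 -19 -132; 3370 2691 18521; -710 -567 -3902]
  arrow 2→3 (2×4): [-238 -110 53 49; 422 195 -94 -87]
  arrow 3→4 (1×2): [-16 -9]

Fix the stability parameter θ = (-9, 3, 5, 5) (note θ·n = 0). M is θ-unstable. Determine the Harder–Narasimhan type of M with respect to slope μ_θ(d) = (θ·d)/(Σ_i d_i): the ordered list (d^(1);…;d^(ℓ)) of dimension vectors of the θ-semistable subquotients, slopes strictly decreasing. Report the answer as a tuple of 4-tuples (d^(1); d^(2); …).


Via rank(M_{q-1}∘⋯∘M_p): M ≅ I[1,2]^2, I[1,3], I[2,4].
μ_θ-semistable layers: μ^(1)=5; μ^(2)=3; μ^(3)=-9

((0, 0, 2, 1); (0, 4, 0, 0); (3, 0, 0, 0))


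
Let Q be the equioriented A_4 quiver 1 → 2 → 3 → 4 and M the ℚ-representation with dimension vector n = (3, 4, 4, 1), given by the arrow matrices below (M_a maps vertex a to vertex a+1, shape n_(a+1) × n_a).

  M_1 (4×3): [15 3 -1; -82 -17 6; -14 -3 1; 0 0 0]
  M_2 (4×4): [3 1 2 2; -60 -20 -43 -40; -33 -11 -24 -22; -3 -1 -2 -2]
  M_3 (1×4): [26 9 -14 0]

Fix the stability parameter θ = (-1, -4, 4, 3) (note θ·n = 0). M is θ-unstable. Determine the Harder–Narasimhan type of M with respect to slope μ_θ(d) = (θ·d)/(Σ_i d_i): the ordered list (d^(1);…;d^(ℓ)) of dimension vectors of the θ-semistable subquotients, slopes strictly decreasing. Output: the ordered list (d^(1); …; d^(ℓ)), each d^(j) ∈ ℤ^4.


Barcode: M ≅ I[1,2], I[1,3], I[1,4], I[2,2], I[3,3]^2. HN layers by μ_θ (4 steps, strictly decreasing):
  μ^(1)=4; μ^(2)=7/2; μ^(3)=-5/2; μ^(4)=-4

((0, 0, 3, 0); (0, 0, 1, 1); (3, 3, 0, 0); (0, 1, 0, 0))


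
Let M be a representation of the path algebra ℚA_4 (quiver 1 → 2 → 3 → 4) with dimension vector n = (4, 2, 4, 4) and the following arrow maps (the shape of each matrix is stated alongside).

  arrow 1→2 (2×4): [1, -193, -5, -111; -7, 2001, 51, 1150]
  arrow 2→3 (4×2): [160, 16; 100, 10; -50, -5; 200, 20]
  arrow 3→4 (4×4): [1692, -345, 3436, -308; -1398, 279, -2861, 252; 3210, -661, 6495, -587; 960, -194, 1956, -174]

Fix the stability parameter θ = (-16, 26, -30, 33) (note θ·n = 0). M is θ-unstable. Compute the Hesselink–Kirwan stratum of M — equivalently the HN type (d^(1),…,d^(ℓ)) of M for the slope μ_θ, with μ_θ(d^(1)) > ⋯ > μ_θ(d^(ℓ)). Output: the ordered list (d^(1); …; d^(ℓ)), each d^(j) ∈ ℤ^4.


Interval decomposition of M: I[1,1]^2, I[1,2], I[1,4], I[3,3], I[3,4]^2, I[4,4].
HN type (ℓ=5): μ^(1)=33; μ^(2)=26; μ^(3)=-2; μ^(4)=-16; μ^(5)=-30

((0, 0, 0, 4); (0, 1, 0, 0); (0, 1, 1, 0); (4, 0, 0, 0); (0, 0, 3, 0))


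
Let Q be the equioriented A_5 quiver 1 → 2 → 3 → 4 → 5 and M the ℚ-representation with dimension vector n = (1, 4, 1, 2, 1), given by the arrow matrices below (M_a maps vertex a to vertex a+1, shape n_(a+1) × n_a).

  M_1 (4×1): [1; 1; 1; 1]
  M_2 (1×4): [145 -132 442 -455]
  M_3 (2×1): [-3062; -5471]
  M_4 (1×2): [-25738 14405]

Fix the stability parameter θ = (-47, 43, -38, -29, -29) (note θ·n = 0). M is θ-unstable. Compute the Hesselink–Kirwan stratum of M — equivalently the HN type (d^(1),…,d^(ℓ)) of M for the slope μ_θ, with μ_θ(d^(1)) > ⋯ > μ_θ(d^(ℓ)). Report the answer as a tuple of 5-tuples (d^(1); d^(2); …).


Barcode: M ≅ I[1,2], I[2,2]^2, I[2,5], I[4,4]. HN layers by μ_θ (4 steps, strictly decreasing):
  μ^(1)=43; μ^(2)=-53/4; μ^(3)=-29; μ^(4)=-47

((0, 3, 0, 0, 0); (0, 1, 1, 1, 1); (0, 0, 0, 1, 0); (1, 0, 0, 0, 0))


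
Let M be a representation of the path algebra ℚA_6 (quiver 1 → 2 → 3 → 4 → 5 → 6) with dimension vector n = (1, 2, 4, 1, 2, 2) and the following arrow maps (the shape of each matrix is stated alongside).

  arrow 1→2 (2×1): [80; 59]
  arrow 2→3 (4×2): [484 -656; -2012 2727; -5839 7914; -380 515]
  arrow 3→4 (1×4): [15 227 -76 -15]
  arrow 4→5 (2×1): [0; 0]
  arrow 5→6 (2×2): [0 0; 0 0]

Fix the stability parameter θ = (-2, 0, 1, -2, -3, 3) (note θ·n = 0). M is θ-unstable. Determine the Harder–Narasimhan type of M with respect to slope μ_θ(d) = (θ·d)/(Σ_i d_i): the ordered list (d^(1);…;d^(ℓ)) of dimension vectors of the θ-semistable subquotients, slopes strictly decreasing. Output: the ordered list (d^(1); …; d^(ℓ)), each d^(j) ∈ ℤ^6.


Via rank(M_{q-1}∘⋯∘M_p): M ≅ I[1,3], I[2,3], I[3,3], I[3,4], I[5,5]^2, I[6,6]^2.
μ_θ-semistable layers: μ^(1)=3; μ^(2)=1; μ^(3)=0; μ^(4)=-1/2; μ^(5)=-2; μ^(6)=-3

((0, 0, 0, 0, 0, 2); (0, 0, 3, 0, 0, 0); (0, 2, 0, 0, 0, 0); (0, 0, 1, 1, 0, 0); (1, 0, 0, 0, 0, 0); (0, 0, 0, 0, 2, 0))


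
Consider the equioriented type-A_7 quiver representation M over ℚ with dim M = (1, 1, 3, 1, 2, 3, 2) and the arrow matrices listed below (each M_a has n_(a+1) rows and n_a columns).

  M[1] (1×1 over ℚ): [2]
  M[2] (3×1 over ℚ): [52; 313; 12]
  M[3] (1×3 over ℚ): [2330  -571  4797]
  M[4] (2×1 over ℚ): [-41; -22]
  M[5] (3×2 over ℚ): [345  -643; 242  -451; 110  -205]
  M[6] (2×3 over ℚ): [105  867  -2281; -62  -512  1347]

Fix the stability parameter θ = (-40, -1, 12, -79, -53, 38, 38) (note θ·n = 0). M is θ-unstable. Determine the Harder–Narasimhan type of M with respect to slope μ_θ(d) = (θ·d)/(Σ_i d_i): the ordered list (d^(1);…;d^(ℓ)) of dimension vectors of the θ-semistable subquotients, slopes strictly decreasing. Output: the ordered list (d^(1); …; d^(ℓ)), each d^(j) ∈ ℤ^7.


Interval decomposition of M: I[1,7], I[3,3]^2, I[5,7], I[6,6].
HN type (ℓ=5): μ^(1)=38; μ^(2)=12; μ^(3)=-121/4; μ^(4)=-40; μ^(5)=-53

((0, 0, 0, 0, 0, 3, 2); (0, 0, 2, 0, 0, 0, 0); (0, 1, 1, 1, 1, 0, 0); (1, 0, 0, 0, 0, 0, 0); (0, 0, 0, 0, 1, 0, 0))


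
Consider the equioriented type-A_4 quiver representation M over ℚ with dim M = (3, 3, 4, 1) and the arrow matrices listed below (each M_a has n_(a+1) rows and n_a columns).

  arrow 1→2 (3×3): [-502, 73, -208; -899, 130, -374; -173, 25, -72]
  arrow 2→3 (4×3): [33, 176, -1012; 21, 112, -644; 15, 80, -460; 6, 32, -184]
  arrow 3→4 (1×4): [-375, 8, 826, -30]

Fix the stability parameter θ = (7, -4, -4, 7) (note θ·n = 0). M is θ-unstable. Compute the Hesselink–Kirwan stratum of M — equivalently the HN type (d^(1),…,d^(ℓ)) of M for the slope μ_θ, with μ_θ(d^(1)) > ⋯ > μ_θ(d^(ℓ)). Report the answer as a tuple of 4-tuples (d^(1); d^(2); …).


Via rank(M_{q-1}∘⋯∘M_p): M ≅ I[1,2]^2, I[1,4], I[3,3]^3.
μ_θ-semistable layers: μ^(1)=7; μ^(2)=3/2; μ^(3)=-1/3; μ^(4)=-4

((0, 0, 0, 1); (2, 2, 0, 0); (1, 1, 1, 0); (0, 0, 3, 0))


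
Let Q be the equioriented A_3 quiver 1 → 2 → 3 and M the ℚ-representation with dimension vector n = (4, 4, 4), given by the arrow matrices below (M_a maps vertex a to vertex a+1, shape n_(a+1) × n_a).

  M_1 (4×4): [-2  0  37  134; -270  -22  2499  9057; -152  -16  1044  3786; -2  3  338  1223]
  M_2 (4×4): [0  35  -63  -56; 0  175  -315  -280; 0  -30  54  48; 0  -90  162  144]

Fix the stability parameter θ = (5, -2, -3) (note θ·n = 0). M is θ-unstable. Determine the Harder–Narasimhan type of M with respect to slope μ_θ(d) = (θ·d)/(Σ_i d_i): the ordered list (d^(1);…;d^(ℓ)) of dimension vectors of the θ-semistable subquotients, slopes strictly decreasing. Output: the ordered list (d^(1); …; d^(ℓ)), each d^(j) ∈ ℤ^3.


Via rank(M_{q-1}∘⋯∘M_p): M ≅ I[1,2]^3, I[1,3], I[3,3]^3.
μ_θ-semistable layers: μ^(1)=3/2; μ^(2)=0; μ^(3)=-3

((3, 3, 0); (1, 1, 1); (0, 0, 3))


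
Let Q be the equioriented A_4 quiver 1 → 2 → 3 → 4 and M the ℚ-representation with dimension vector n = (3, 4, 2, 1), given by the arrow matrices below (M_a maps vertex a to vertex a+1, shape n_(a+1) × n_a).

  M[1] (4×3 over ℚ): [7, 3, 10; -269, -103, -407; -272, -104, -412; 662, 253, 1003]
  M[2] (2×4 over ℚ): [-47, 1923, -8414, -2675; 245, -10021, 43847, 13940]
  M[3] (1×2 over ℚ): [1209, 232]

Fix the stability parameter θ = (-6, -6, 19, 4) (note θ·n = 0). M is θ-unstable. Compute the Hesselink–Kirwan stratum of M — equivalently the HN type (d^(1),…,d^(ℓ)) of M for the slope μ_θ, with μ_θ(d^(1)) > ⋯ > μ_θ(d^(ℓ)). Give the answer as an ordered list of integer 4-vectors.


Interval decomposition of M: I[1,2], I[1,3], I[1,4], I[2,2].
HN type (ℓ=3): μ^(1)=19; μ^(2)=23/2; μ^(3)=-6

((0, 0, 1, 0); (0, 0, 1, 1); (3, 4, 0, 0))


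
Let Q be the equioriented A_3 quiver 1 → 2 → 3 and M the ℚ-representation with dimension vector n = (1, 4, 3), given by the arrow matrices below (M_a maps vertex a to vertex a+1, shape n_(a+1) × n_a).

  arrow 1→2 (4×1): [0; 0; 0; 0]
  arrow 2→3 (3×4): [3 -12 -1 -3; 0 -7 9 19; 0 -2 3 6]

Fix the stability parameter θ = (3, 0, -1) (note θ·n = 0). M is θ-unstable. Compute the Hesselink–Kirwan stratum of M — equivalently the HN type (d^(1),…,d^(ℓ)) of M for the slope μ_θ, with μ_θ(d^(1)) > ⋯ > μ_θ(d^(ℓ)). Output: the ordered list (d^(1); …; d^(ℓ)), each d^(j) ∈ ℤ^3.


Via rank(M_{q-1}∘⋯∘M_p): M ≅ I[1,1], I[2,2], I[2,3]^3.
μ_θ-semistable layers: μ^(1)=3; μ^(2)=0; μ^(3)=-1/2

((1, 0, 0); (0, 1, 0); (0, 3, 3))


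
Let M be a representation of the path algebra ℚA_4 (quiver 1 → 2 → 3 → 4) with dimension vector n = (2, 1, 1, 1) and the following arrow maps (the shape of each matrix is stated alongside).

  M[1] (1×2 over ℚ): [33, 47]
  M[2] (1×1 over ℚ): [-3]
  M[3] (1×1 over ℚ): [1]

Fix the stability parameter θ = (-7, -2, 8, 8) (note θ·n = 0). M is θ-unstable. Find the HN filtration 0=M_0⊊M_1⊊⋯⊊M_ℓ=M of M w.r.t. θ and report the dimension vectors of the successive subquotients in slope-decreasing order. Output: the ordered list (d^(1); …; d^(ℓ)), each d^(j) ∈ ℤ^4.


Interval decomposition of M: I[1,1], I[1,4].
HN type (ℓ=3): μ^(1)=8; μ^(2)=-2; μ^(3)=-7

((0, 0, 1, 1); (0, 1, 0, 0); (2, 0, 0, 0))


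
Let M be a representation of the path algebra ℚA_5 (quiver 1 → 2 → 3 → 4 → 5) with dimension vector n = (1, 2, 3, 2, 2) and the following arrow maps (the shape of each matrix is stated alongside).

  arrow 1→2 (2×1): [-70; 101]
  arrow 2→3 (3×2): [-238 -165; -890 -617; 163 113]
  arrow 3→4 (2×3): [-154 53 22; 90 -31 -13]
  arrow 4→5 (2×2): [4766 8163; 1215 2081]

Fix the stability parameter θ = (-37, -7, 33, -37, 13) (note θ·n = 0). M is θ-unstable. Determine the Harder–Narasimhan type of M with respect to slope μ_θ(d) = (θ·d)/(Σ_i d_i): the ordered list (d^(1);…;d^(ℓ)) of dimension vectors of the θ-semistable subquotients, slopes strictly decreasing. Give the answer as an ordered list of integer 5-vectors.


Via rank(M_{q-1}∘⋯∘M_p): M ≅ I[1,5], I[2,5], I[3,3].
μ_θ-semistable layers: μ^(1)=33; μ^(2)=13; μ^(3)=-2; μ^(4)=-7; μ^(5)=-37

((0, 0, 1, 0, 0); (0, 0, 0, 0, 2); (0, 0, 2, 2, 0); (0, 2, 0, 0, 0); (1, 0, 0, 0, 0))
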